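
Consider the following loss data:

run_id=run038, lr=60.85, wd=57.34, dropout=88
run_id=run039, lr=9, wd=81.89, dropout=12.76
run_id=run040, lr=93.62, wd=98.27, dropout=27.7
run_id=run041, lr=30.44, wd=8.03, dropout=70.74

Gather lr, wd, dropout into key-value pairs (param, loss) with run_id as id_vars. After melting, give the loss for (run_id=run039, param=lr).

Unpivoting turns each (run_id, wide-column) pair into one long row.
The wide cell at row run039, column lr holds 9, so the long row (run039, lr) has loss=9.

9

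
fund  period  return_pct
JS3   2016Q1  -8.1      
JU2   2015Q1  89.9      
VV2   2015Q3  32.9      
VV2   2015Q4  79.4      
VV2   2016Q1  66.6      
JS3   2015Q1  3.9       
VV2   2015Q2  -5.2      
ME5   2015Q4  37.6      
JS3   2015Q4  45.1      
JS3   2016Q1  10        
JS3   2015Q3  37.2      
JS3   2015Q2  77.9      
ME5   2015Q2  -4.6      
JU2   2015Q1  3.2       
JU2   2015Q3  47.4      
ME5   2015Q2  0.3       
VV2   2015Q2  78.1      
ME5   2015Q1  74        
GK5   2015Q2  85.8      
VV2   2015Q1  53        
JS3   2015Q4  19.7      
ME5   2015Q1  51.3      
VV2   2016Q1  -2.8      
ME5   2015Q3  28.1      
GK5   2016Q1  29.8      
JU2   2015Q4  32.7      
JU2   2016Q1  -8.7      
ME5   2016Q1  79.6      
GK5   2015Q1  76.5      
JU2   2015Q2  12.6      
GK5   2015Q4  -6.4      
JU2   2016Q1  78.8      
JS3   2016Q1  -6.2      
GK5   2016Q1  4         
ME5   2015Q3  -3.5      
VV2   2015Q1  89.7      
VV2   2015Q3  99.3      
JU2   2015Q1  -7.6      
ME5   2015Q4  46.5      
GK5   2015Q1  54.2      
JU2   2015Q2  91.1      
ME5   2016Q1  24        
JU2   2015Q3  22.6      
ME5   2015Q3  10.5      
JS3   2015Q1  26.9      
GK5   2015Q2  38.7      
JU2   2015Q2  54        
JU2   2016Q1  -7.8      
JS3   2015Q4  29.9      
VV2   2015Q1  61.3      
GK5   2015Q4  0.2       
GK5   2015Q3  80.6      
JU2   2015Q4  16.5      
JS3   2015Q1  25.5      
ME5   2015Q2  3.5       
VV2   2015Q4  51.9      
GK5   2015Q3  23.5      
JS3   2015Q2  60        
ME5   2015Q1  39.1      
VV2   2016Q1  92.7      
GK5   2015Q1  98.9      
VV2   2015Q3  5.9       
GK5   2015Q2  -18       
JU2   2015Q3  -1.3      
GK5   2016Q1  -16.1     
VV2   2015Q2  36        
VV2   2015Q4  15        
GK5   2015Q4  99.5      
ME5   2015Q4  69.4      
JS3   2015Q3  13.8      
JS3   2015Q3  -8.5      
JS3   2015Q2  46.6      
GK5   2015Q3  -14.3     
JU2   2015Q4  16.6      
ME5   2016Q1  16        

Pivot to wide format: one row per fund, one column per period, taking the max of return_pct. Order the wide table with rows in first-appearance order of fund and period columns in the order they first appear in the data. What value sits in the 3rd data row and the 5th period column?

With rows in first-appearance order of fund, row 3 is fund=VV2. period columns in first-appearance order: 2016Q1, 2015Q1, 2015Q3, 2015Q4, 2015Q2; column 5 is 2015Q2.
Long rows with fund=VV2, period=2015Q2: max(-5.2, 78.1, 36) = 78.1.

78.1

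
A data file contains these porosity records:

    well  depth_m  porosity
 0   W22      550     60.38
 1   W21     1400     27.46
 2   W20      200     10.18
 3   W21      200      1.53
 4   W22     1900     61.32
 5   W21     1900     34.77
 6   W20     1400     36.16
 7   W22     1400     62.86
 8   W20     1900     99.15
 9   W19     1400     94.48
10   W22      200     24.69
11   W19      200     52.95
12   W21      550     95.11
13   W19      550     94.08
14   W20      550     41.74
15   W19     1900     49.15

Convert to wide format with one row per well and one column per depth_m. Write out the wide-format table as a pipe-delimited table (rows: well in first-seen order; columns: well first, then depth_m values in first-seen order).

Columns: well plus the 4 distinct depth_m values (550, 1400, 200, 1900).
For example, row W22 column 550 takes porosity=60.38 from the long row (W22, 550).

| well | 550 | 1400 | 200 | 1900 |
| W22 | 60.38 | 62.86 | 24.69 | 61.32 |
| W21 | 95.11 | 27.46 | 1.53 | 34.77 |
| W20 | 41.74 | 36.16 | 10.18 | 99.15 |
| W19 | 94.08 | 94.48 | 52.95 | 49.15 |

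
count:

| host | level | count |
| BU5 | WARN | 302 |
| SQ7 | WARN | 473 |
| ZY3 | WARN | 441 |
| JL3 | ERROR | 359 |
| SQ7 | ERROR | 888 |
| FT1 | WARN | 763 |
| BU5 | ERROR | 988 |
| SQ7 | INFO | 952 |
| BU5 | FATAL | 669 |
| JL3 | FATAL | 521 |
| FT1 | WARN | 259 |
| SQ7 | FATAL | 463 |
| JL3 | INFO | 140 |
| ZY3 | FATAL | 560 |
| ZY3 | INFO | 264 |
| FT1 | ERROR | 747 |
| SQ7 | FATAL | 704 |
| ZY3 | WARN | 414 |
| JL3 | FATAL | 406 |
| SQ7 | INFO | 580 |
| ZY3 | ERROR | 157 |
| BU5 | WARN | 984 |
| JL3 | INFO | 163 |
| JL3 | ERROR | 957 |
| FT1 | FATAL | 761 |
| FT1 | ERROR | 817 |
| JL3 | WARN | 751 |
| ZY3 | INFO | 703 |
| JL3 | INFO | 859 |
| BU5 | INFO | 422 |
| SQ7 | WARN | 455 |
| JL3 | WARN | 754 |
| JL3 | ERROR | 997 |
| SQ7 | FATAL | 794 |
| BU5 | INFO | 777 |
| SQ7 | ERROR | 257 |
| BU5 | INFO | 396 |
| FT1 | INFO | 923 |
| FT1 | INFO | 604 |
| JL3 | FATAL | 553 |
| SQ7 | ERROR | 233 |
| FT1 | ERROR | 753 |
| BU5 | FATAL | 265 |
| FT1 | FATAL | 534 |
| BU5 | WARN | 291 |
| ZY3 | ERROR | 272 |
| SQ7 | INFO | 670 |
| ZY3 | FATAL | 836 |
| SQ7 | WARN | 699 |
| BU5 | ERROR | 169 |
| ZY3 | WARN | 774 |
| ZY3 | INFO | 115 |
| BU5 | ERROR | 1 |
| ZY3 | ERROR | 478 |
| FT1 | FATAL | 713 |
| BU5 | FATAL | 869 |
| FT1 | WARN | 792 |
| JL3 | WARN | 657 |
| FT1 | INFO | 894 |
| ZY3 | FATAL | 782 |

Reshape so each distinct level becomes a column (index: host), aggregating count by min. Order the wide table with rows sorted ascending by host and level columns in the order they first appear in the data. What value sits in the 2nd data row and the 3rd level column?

604

With rows sorted ascending by host, row 2 is host=FT1. level columns in first-appearance order: WARN, ERROR, INFO, FATAL; column 3 is INFO.
Long rows with host=FT1, level=INFO: min(923, 604, 894) = 604.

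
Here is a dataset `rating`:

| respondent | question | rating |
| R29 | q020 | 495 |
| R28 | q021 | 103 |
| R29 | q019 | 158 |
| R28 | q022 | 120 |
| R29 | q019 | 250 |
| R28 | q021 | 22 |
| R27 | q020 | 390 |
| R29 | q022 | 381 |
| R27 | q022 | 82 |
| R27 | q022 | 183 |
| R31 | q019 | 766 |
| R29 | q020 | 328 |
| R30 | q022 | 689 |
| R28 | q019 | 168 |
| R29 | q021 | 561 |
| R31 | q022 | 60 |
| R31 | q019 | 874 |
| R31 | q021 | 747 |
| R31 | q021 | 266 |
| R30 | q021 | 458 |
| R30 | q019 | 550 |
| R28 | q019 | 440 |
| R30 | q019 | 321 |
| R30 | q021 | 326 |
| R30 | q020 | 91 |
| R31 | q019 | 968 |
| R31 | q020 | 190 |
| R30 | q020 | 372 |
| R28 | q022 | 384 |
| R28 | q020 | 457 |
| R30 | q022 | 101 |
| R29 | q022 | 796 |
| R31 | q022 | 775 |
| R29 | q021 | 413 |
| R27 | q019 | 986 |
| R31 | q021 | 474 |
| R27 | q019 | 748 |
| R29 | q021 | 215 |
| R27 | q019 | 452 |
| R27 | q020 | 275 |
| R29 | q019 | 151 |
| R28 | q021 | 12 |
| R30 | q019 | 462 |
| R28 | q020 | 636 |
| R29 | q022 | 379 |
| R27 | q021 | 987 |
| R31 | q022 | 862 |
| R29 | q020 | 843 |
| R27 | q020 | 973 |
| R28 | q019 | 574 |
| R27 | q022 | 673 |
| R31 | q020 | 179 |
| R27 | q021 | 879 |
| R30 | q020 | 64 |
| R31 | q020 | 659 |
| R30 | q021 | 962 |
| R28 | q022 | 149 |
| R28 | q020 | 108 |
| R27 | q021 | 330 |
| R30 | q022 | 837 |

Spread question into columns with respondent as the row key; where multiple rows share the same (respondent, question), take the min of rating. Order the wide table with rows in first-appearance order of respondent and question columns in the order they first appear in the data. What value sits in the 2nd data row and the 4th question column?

120

With rows in first-appearance order of respondent, row 2 is respondent=R28. question columns in first-appearance order: q020, q021, q019, q022; column 4 is q022.
Long rows with respondent=R28, question=q022: min(120, 384, 149) = 120.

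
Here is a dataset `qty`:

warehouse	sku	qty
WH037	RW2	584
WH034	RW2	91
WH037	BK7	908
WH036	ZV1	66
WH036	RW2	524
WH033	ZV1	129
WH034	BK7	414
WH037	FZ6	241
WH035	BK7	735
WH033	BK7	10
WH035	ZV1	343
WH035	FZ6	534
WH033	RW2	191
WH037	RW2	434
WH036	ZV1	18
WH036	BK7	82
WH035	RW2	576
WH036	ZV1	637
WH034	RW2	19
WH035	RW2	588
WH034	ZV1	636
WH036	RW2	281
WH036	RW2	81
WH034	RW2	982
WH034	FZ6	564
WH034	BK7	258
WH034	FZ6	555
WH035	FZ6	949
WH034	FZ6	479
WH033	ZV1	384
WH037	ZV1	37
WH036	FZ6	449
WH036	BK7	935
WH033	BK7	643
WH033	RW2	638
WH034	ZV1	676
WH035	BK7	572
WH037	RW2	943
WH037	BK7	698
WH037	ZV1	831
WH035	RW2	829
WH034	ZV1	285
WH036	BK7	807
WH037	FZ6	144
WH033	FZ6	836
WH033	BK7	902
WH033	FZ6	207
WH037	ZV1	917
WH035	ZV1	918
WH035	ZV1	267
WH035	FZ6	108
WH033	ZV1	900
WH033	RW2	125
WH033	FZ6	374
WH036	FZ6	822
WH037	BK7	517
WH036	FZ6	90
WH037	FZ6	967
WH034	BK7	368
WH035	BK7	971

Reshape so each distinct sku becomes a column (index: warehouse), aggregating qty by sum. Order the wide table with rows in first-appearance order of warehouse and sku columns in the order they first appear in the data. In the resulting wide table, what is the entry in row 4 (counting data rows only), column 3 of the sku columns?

1413

With rows in first-appearance order of warehouse, row 4 is warehouse=WH033. sku columns in first-appearance order: RW2, BK7, ZV1, FZ6; column 3 is ZV1.
Long rows with warehouse=WH033, sku=ZV1: 129 + 384 + 900 = 1413.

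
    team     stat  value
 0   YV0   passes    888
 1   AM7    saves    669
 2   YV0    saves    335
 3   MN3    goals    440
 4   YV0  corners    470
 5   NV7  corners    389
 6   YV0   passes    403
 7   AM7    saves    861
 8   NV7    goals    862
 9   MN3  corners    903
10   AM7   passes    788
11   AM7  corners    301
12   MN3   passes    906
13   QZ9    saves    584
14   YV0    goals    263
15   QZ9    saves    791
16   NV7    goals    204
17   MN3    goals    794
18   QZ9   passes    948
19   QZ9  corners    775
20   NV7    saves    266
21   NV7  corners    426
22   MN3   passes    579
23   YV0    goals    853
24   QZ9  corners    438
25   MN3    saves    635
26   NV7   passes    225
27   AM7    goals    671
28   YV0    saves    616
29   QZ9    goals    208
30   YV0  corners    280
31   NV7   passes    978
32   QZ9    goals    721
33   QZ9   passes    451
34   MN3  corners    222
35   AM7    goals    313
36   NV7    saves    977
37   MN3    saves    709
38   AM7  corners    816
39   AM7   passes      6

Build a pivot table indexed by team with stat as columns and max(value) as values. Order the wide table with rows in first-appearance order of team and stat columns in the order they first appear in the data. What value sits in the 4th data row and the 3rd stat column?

862

With rows in first-appearance order of team, row 4 is team=NV7. stat columns in first-appearance order: passes, saves, goals, corners; column 3 is goals.
Long rows with team=NV7, stat=goals: max(862, 204) = 862.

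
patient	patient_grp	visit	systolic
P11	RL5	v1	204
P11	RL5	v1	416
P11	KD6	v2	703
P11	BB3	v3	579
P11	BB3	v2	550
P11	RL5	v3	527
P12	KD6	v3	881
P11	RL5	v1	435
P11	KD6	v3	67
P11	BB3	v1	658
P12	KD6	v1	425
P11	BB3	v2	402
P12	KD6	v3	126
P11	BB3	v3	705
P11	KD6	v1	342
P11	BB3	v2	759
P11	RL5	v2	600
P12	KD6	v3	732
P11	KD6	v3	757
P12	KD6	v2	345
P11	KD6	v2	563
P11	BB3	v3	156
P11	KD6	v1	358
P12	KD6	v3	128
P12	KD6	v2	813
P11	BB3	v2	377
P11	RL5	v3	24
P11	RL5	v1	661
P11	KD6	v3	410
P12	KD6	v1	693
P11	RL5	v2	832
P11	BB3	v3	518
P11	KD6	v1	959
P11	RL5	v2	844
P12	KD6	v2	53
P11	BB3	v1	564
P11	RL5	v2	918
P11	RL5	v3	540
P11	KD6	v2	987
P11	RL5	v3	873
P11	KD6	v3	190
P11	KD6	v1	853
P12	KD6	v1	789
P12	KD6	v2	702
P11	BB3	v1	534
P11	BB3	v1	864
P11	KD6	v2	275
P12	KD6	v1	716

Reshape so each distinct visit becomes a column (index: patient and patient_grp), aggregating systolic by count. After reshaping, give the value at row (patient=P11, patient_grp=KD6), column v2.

4

Rows with patient=P11, patient_grp=KD6 and visit=v2: systolic values are 703, 563, 987, 275.
4 rows match — count = 4.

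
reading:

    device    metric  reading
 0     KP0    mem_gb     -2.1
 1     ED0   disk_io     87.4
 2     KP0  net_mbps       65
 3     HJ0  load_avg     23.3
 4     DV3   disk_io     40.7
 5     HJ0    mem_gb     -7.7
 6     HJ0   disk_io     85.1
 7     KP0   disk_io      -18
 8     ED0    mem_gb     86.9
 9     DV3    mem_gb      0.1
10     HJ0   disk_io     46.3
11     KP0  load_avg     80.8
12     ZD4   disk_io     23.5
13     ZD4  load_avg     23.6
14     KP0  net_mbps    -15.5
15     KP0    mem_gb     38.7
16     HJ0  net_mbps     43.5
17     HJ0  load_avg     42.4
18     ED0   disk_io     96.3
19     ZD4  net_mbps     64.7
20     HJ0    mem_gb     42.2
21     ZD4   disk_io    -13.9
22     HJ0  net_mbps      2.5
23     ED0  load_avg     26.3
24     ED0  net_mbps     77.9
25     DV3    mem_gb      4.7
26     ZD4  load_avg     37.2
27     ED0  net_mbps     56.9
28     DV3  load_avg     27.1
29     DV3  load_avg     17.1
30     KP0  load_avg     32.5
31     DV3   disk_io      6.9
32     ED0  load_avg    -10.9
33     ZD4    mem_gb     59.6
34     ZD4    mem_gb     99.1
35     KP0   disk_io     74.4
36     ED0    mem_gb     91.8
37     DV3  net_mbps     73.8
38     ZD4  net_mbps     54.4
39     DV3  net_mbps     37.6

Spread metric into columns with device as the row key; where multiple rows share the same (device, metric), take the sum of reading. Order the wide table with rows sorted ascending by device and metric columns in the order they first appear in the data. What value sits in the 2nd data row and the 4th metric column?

With rows sorted ascending by device, row 2 is device=ED0. metric columns in first-appearance order: mem_gb, disk_io, net_mbps, load_avg; column 4 is load_avg.
Long rows with device=ED0, metric=load_avg: 26.3 + -10.9 = 15.4.

15.4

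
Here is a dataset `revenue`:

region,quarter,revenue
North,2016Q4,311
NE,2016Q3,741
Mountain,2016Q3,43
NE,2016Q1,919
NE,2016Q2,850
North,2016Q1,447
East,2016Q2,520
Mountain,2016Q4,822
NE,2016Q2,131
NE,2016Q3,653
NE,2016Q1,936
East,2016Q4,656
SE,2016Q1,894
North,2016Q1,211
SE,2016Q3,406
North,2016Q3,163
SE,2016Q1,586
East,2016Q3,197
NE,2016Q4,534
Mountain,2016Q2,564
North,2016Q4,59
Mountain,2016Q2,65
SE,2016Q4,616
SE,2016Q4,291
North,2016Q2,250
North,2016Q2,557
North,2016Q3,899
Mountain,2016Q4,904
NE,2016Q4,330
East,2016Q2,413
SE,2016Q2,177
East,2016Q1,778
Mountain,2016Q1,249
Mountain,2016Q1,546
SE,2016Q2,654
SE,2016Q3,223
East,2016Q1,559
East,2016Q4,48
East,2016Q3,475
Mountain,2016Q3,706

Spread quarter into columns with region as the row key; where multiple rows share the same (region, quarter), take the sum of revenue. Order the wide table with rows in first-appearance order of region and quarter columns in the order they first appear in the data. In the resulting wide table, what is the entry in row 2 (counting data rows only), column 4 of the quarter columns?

981

With rows in first-appearance order of region, row 2 is region=NE. quarter columns in first-appearance order: 2016Q4, 2016Q3, 2016Q1, 2016Q2; column 4 is 2016Q2.
Long rows with region=NE, quarter=2016Q2: 850 + 131 = 981.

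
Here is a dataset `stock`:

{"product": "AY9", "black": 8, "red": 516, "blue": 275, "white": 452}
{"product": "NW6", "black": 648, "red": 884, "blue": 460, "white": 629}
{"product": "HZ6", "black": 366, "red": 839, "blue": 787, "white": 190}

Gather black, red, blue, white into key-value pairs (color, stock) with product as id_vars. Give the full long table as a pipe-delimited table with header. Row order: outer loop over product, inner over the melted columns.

Each (product, column) pair becomes one row: 3 × 4 = 12 rows.
For example, (AY9, black) → stock=8.

| product | color | stock |
| AY9 | black | 8 |
| AY9 | red | 516 |
| AY9 | blue | 275 |
| AY9 | white | 452 |
| NW6 | black | 648 |
| NW6 | red | 884 |
| NW6 | blue | 460 |
| NW6 | white | 629 |
| HZ6 | black | 366 |
| HZ6 | red | 839 |
| HZ6 | blue | 787 |
| HZ6 | white | 190 |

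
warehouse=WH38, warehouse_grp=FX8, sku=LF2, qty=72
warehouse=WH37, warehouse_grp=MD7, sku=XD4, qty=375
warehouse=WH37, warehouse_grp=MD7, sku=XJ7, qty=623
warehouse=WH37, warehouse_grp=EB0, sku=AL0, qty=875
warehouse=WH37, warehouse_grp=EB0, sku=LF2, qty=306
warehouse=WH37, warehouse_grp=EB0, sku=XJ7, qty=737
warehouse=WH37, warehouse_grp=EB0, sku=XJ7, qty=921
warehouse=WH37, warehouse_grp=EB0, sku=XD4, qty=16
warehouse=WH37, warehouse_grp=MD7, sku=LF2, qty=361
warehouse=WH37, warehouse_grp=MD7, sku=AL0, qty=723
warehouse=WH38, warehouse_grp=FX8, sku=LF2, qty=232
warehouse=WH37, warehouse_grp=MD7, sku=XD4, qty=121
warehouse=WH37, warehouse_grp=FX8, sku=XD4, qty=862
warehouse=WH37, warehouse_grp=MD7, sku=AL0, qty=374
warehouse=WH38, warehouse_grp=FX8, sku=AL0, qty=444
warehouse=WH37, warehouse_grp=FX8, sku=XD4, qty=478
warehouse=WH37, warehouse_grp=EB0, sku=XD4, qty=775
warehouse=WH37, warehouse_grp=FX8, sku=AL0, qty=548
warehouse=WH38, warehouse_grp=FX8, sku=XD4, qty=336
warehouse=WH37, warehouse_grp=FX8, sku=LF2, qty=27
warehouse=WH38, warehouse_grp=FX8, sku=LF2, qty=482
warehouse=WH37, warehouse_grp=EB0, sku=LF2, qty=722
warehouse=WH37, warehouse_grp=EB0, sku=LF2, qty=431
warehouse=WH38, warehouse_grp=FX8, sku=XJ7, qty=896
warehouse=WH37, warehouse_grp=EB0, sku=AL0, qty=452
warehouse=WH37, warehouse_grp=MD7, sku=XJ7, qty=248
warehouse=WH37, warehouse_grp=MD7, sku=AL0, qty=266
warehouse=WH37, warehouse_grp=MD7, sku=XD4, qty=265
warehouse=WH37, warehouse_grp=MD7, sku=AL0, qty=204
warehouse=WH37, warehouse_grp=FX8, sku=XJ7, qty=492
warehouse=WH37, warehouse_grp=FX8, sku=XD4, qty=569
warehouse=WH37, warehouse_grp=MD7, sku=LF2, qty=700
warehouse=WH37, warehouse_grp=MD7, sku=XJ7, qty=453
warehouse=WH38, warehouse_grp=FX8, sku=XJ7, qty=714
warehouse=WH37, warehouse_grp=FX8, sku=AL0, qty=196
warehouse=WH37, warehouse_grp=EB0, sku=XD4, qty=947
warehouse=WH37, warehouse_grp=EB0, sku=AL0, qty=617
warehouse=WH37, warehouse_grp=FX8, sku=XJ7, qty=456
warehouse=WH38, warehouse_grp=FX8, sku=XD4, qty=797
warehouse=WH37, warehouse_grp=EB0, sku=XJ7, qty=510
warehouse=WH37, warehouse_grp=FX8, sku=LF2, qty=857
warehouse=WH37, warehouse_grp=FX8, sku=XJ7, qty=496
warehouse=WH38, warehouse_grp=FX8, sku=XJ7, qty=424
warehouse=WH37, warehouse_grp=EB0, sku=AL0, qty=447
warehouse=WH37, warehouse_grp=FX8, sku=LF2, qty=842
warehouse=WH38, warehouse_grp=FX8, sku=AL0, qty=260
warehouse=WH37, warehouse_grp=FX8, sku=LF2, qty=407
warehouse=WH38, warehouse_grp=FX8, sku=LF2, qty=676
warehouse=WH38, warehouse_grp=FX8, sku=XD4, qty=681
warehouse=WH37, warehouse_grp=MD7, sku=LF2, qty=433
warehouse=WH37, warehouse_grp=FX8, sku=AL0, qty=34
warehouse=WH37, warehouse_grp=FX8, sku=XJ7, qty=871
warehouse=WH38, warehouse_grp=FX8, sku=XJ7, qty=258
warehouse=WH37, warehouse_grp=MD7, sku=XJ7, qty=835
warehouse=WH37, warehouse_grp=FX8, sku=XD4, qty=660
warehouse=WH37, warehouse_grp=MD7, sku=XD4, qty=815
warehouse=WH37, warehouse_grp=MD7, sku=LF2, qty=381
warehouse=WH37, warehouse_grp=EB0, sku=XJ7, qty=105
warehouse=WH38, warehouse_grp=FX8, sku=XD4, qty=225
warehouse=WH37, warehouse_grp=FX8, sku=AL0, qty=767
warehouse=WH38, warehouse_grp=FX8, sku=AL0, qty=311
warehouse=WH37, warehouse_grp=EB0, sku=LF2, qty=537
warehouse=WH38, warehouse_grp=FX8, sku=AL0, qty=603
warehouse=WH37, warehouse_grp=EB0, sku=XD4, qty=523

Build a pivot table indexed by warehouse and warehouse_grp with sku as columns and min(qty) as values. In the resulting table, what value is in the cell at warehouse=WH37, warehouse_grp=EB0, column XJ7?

105

Rows with warehouse=WH37, warehouse_grp=EB0 and sku=XJ7: qty values are 737, 921, 510, 105.
min(737, 921, 510, 105) = 105.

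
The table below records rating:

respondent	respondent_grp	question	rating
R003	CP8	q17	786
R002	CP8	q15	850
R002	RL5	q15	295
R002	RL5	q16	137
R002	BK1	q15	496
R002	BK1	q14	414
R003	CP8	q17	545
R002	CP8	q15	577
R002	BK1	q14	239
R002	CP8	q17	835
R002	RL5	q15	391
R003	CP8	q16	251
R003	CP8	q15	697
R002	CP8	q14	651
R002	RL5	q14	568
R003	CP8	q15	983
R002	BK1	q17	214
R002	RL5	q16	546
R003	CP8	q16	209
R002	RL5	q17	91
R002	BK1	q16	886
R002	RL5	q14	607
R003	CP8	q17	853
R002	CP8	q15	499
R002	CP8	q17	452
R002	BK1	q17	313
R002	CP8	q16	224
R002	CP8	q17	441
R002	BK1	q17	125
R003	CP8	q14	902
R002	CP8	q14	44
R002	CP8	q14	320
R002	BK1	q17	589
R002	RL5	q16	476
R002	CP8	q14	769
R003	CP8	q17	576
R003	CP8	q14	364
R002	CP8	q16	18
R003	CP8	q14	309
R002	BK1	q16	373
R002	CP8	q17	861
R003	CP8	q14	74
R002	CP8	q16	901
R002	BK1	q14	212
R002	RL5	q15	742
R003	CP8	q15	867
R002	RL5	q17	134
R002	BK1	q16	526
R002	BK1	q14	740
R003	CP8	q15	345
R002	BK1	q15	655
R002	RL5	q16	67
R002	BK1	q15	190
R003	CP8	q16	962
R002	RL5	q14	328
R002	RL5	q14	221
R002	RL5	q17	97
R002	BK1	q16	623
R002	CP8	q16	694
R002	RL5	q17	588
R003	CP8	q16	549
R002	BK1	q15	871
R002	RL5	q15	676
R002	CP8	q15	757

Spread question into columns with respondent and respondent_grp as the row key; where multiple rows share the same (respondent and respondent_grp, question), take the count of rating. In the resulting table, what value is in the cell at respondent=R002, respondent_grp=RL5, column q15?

4

Rows with respondent=R002, respondent_grp=RL5 and question=q15: rating values are 295, 391, 742, 676.
4 rows match — count = 4.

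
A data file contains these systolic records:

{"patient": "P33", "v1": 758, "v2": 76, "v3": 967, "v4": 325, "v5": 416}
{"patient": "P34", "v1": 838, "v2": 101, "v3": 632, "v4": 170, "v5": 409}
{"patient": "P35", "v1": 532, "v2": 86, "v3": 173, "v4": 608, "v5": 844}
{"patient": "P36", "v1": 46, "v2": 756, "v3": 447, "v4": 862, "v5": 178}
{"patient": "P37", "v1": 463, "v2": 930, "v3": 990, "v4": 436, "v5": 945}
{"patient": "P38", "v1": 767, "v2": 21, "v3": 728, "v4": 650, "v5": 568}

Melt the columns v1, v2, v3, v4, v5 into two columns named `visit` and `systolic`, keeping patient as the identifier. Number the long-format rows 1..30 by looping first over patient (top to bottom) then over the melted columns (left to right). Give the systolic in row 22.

930

30 rows total (6 × 5). Row 22: index ⌊(22-1)/5⌋ = 4 into patient → P37; (22-1) mod 5 = 1 into the melted columns → v2.
So row 22 is (P37, v2, 930); systolic = 930.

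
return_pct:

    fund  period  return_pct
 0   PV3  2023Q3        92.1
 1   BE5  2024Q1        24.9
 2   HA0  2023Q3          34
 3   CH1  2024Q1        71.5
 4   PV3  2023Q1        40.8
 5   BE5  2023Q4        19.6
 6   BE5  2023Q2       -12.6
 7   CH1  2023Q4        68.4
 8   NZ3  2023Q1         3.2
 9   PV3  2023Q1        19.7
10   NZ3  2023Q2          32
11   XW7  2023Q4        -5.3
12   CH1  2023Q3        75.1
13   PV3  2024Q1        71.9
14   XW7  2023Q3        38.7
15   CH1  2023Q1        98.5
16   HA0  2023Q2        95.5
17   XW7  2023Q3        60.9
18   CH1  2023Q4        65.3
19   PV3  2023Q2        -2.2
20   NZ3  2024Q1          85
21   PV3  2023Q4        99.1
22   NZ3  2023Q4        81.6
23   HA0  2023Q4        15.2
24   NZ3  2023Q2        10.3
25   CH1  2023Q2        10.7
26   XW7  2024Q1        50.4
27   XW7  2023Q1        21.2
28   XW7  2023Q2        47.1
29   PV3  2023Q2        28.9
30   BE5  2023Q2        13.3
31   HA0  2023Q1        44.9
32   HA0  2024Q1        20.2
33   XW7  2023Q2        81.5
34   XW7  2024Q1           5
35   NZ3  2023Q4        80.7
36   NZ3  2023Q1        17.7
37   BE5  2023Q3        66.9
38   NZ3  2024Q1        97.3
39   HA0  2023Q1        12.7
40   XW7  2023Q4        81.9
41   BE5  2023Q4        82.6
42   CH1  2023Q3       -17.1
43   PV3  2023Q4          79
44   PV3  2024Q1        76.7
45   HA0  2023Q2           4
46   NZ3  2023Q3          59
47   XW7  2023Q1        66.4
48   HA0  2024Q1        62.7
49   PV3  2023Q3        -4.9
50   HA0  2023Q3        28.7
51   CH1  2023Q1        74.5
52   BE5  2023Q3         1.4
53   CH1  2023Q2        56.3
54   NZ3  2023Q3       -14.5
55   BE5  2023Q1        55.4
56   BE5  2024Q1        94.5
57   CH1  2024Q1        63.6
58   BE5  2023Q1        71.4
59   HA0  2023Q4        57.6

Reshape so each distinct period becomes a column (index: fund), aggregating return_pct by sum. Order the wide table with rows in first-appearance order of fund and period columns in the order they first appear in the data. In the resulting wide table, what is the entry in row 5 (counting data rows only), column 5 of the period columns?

42.3

With rows in first-appearance order of fund, row 5 is fund=NZ3. period columns in first-appearance order: 2023Q3, 2024Q1, 2023Q1, 2023Q4, 2023Q2; column 5 is 2023Q2.
Long rows with fund=NZ3, period=2023Q2: 32 + 10.3 = 42.3.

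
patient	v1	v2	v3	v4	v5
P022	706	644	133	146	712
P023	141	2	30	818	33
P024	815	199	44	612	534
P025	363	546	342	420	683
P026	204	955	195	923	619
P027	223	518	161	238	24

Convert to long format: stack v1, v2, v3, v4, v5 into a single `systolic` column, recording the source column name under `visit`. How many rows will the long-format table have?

6 patient values × 5 melted columns = 30 rows.

30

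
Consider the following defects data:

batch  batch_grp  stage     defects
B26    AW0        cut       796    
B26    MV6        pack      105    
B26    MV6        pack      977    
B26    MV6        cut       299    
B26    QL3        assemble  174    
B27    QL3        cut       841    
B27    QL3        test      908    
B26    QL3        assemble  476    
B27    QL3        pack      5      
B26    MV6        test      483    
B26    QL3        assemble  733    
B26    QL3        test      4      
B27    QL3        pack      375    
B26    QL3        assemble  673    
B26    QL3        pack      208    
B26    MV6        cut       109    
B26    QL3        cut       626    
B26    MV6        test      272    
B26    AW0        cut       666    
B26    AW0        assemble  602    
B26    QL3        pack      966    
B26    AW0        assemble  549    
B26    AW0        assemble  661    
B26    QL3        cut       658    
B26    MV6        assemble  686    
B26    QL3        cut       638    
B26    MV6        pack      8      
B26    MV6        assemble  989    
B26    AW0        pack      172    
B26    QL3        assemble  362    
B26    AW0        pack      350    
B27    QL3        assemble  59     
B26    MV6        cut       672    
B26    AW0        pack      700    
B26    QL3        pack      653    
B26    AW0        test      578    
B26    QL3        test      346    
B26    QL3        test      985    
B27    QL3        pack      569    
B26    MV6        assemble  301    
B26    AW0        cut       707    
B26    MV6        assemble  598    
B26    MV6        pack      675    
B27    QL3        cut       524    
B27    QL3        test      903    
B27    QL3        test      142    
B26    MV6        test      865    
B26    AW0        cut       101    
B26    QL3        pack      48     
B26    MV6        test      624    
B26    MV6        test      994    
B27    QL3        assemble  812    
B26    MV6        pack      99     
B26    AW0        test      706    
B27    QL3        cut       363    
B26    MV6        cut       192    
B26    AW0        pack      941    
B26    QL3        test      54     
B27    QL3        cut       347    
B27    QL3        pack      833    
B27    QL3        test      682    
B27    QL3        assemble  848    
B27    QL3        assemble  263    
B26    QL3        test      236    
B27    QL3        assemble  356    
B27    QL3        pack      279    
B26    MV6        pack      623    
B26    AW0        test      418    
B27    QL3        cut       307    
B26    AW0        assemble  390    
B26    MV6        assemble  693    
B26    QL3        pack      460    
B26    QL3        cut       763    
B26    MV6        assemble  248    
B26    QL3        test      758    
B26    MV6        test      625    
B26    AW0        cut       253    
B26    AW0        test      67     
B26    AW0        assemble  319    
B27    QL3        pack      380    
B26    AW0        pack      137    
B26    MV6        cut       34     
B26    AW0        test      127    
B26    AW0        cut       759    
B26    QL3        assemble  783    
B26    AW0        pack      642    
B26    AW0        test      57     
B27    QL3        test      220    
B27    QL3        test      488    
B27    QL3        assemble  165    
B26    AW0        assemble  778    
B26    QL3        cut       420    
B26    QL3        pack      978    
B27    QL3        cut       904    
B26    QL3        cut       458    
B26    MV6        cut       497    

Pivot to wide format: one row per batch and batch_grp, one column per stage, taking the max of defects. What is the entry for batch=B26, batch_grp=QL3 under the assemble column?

783

Rows with batch=B26, batch_grp=QL3 and stage=assemble: defects values are 174, 476, 733, 673, 362, 783.
max(174, 476, 733, 673, 362, 783) = 783.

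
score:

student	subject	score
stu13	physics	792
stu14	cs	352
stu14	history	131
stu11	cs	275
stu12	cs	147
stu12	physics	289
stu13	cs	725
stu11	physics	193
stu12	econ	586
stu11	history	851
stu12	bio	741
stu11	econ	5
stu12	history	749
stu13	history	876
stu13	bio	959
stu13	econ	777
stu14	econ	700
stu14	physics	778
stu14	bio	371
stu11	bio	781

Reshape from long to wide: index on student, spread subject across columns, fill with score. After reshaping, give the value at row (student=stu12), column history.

749

Wide layout: rows indexed by student, columns are the 5 distinct subject values (physics, cs, history, econ, bio).
Cell (student=stu12, subject=history) draws from the long row where student=stu12 and subject=history, which has score=749.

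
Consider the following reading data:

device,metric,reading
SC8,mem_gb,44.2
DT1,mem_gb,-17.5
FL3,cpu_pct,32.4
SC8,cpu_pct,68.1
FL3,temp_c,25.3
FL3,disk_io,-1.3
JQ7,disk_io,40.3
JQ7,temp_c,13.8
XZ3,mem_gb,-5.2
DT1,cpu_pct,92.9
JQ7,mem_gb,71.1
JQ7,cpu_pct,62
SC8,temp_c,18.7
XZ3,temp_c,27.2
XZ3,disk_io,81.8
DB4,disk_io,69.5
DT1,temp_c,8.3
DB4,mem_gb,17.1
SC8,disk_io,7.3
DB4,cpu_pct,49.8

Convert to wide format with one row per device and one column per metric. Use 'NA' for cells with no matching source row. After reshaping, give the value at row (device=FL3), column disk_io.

The long row with device=FL3, metric=disk_io has reading=-1.3.

-1.3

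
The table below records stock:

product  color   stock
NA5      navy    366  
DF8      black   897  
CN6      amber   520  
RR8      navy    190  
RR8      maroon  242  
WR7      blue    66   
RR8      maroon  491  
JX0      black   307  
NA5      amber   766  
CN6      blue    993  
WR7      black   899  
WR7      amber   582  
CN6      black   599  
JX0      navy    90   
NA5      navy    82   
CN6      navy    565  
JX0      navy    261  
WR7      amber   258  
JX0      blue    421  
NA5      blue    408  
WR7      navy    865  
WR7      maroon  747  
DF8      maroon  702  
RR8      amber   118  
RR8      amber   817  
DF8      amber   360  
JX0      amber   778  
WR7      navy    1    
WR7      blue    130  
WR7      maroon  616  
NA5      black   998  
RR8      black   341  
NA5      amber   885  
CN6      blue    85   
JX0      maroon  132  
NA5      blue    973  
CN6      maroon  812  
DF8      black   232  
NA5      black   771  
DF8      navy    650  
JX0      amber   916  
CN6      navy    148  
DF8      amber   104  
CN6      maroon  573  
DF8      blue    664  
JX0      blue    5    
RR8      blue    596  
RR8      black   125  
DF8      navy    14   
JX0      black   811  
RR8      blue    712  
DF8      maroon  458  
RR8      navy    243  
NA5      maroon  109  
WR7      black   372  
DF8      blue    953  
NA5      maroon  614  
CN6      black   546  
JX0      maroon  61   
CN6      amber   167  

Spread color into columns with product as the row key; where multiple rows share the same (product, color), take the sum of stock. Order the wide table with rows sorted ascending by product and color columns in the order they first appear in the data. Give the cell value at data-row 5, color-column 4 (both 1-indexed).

733

With rows sorted ascending by product, row 5 is product=RR8. color columns in first-appearance order: navy, black, amber, maroon, blue; column 4 is maroon.
Long rows with product=RR8, color=maroon: 242 + 491 = 733.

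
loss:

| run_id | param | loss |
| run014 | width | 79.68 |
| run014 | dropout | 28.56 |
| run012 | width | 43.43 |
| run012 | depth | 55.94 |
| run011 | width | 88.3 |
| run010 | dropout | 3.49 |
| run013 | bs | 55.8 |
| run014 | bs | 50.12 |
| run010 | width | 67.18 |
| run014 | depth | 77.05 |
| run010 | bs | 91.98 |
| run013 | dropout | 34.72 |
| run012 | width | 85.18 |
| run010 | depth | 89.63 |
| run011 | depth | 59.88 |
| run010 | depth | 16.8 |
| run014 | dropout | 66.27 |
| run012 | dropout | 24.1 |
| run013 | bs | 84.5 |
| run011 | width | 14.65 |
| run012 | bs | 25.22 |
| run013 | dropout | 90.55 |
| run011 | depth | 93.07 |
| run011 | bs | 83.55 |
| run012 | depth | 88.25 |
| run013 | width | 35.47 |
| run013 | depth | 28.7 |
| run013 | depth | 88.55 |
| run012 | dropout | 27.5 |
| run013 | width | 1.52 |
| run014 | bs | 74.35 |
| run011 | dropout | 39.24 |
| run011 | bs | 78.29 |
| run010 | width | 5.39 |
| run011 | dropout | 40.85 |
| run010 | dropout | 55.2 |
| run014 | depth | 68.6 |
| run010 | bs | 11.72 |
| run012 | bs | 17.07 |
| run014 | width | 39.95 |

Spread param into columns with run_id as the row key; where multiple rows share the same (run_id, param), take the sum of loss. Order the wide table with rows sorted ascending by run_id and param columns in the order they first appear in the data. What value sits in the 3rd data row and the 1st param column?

With rows sorted ascending by run_id, row 3 is run_id=run012. param columns in first-appearance order: width, dropout, depth, bs; column 1 is width.
Long rows with run_id=run012, param=width: 43.43 + 85.18 = 128.61.

128.61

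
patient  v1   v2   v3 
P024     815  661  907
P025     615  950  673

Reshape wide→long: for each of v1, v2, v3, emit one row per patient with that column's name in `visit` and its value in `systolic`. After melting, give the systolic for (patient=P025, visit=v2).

Unpivoting turns each (patient, wide-column) pair into one long row.
The wide cell at row P025, column v2 holds 950, so the long row (P025, v2) has systolic=950.

950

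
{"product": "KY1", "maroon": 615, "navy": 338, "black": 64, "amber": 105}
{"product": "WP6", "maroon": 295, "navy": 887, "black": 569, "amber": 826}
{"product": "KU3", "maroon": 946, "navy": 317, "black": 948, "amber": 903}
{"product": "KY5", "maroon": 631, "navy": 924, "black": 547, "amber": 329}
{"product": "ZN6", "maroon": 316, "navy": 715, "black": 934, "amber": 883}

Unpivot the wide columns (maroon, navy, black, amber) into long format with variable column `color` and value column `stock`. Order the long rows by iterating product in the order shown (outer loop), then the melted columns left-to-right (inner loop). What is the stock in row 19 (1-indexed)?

934

20 rows total (5 × 4). Row 19: index ⌊(19-1)/4⌋ = 4 into product → ZN6; (19-1) mod 4 = 2 into the melted columns → black.
So row 19 is (ZN6, black, 934); stock = 934.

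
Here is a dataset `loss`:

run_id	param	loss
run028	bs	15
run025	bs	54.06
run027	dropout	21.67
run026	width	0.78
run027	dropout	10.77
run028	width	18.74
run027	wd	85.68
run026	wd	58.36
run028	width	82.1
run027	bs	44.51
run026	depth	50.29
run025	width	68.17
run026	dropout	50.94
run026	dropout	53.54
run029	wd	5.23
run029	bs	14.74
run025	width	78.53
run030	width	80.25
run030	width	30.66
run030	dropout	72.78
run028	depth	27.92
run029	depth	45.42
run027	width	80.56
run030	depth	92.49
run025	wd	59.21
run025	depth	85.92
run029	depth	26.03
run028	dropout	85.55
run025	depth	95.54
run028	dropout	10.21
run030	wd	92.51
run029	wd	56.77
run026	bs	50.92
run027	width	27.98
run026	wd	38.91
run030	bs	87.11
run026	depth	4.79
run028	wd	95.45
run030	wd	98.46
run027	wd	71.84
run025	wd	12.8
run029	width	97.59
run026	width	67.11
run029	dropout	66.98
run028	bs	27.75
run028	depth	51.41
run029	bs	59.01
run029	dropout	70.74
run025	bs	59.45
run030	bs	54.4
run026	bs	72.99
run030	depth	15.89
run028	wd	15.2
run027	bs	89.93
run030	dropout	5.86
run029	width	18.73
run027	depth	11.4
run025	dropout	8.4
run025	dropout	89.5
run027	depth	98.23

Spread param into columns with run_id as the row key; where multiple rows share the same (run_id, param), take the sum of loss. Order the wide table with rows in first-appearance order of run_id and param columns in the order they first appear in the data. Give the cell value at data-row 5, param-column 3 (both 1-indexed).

With rows in first-appearance order of run_id, row 5 is run_id=run029. param columns in first-appearance order: bs, dropout, width, wd, depth; column 3 is width.
Long rows with run_id=run029, param=width: 97.59 + 18.73 = 116.32.

116.32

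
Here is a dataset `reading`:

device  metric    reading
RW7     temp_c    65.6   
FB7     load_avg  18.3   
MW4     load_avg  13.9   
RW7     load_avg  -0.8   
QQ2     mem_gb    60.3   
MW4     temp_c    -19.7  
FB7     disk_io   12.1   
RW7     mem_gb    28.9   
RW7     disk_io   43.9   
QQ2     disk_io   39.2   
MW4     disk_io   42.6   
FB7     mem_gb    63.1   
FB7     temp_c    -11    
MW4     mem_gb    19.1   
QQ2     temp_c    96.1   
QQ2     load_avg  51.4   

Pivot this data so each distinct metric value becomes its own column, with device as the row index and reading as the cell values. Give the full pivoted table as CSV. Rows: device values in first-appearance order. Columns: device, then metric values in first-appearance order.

Columns: device plus the 4 distinct metric values (temp_c, load_avg, mem_gb, disk_io).
For example, row RW7 column temp_c takes reading=65.6 from the long row (RW7, temp_c).

device,temp_c,load_avg,mem_gb,disk_io
RW7,65.6,-0.8,28.9,43.9
FB7,-11,18.3,63.1,12.1
MW4,-19.7,13.9,19.1,42.6
QQ2,96.1,51.4,60.3,39.2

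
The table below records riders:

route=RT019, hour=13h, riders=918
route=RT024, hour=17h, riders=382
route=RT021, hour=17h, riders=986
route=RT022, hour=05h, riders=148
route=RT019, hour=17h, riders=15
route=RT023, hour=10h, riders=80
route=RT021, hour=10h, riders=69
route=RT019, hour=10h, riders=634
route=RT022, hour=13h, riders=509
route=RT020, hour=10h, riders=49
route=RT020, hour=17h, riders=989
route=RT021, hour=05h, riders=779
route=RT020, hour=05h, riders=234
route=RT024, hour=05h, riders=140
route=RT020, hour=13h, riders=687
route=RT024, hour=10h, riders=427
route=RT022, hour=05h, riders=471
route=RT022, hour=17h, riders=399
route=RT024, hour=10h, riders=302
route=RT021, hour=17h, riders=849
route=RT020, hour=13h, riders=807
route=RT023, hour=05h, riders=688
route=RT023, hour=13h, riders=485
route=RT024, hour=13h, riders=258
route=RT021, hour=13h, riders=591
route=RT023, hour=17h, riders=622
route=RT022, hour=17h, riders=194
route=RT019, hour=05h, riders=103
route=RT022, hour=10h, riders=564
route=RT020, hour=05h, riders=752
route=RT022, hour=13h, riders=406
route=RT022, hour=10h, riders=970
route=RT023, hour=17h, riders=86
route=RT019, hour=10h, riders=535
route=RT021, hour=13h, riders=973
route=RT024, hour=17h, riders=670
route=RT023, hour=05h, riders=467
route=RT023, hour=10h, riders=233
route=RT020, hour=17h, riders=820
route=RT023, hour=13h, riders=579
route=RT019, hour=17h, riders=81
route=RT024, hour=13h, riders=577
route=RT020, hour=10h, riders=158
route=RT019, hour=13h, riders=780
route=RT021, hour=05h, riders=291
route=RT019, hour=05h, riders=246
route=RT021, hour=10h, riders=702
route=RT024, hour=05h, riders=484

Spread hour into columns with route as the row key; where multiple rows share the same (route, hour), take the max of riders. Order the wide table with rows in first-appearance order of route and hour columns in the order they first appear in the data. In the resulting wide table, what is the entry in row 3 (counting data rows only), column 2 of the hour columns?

With rows in first-appearance order of route, row 3 is route=RT021. hour columns in first-appearance order: 13h, 17h, 05h, 10h; column 2 is 17h.
Long rows with route=RT021, hour=17h: max(986, 849) = 986.

986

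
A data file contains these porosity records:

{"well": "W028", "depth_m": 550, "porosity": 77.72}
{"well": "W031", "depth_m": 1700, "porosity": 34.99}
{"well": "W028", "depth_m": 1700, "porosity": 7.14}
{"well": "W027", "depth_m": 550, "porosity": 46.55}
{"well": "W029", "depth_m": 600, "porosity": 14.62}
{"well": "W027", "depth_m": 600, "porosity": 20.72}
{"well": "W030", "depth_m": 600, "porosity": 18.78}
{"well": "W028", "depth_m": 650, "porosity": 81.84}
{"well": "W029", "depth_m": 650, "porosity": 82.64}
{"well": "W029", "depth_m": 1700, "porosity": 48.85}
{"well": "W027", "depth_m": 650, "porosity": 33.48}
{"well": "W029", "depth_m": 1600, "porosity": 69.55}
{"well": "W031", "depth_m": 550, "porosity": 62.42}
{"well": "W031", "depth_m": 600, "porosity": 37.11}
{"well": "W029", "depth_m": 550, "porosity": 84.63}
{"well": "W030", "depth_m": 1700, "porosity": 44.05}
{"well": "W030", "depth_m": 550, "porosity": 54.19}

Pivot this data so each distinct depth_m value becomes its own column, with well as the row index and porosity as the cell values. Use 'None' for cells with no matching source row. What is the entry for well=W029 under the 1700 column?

The long row with well=W029, depth_m=1700 has porosity=48.85.

48.85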